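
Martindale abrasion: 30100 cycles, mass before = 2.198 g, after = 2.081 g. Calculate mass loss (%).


Formula: Mass loss% = ((m_before - m_after) / m_before) * 100
Step 1: Mass loss = 2.198 - 2.081 = 0.117 g
Step 2: Ratio = 0.117 / 2.198 = 0.0532302
Step 3: Mass loss% = 0.0532302 * 100 = 5.32302% ≈ 5.32%

5.32%


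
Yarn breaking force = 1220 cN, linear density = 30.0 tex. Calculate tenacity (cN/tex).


Formula: Tenacity = Breaking force / Linear density
Tenacity = 1220 cN / 30.0 tex
Tenacity = 40.67 cN/tex

40.67 cN/tex


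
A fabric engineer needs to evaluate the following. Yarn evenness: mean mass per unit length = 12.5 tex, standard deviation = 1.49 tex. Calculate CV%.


Formula: CV% = (standard deviation / mean) * 100
Step 1: Ratio = 1.49 / 12.5 = 0.1192
Step 2: CV% = 0.1192 * 100 = 11.92% ≈ 11.9%

11.9%


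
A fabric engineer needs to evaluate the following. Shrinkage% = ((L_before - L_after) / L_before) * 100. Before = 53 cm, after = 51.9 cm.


Formula: Shrinkage% = ((L_before - L_after) / L_before) * 100
Step 1: Shrinkage = 53 - 51.9 = 1.1 cm
Step 2: Shrinkage% = (1.1 / 53) * 100
Step 3: Shrinkage% = 0.020755 * 100 = 2.0755% ≈ 2.1%

2.1%


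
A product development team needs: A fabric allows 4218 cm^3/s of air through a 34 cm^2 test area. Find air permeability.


Formula: Air Permeability = Airflow / Test Area
AP = 4218 cm^3/s / 34 cm^2
AP = 124.1 cm^3/s/cm^2

124.1 cm^3/s/cm^2


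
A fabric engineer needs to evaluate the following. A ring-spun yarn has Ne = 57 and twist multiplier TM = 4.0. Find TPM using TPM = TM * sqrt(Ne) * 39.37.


Formula: TPM = TM * sqrt(Ne) * 39.37
Step 1: sqrt(Ne) = sqrt(57) = 7.5498
Step 2: TM * sqrt(Ne) = 4.0 * 7.5498 = 30.1992
Step 3: TPM = 30.1992 * 39.37 = 1189 twists/m

1189 twists/m


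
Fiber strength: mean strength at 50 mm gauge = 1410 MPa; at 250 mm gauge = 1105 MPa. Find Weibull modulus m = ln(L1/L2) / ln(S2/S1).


Formula: m = ln(L1/L2) / ln(S2/S1)
Step 1: ln(L1/L2) = ln(50/250) = -1.60944
Step 2: S2/S1 = 1105/1410 = 0.78369
Step 3: ln(S2/S1) = ln(0.78369) = -0.24374
Step 4: m = -1.60944 / -0.24374 = 6.60

6.60 (Weibull m)


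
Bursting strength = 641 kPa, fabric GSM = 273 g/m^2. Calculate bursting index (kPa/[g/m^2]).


Formula: Bursting Index = Bursting Strength / Fabric GSM
BI = 641 kPa / 273 g/m^2
BI = 2.348 kPa/(g/m^2)

2.348 kPa/(g/m^2)


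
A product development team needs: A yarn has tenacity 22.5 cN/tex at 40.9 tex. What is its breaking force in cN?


Formula: Breaking force = Tenacity * Linear density
F = 22.5 cN/tex * 40.9 tex
F = 920.25 cN

920.25 cN


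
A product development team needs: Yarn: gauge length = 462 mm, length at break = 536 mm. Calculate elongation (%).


Formula: Elongation (%) = ((L_break - L0) / L0) * 100
Step 1: Extension = 536 - 462 = 74 mm
Step 2: Elongation = (74 / 462) * 100
Step 3: Elongation = 0.160173 * 100 = 16.0173% ≈ 16.0%

16.0%


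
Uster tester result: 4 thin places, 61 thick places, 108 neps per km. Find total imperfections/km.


Formula: Total = thin places + thick places + neps
Total = 4 + 61 + 108
Total = 173 imperfections/km

173 imperfections/km


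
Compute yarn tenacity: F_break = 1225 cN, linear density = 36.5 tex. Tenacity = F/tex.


Formula: Tenacity = Breaking force / Linear density
Tenacity = 1225 cN / 36.5 tex
Tenacity = 33.56 cN/tex

33.56 cN/tex


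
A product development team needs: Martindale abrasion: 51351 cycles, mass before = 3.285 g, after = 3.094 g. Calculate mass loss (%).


Formula: Mass loss% = ((m_before - m_after) / m_before) * 100
Step 1: Mass loss = 3.285 - 3.094 = 0.191 g
Step 2: Ratio = 0.191 / 3.285 = 0.0581431
Step 3: Mass loss% = 0.0581431 * 100 = 5.81431% ≈ 5.81%

5.81%


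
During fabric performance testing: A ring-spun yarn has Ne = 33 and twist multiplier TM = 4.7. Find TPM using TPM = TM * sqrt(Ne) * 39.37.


Formula: TPM = TM * sqrt(Ne) * 39.37
Step 1: sqrt(Ne) = sqrt(33) = 5.7446
Step 2: TM * sqrt(Ne) = 4.7 * 5.7446 = 26.9996
Step 3: TPM = 26.9996 * 39.37 = 1063 twists/m

1063 twists/m


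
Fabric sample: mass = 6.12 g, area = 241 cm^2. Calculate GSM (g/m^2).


Formula: GSM = mass_g / area_m2
Step 1: Convert area: 241 cm^2 = 241 / 10000 = 0.0241 m^2
Step 2: GSM = 6.12 g / 0.0241 m^2 = 253.9 g/m^2

253.9 g/m^2


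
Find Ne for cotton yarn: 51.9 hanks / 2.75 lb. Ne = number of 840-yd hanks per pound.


Formula: Ne = hanks / mass_lb
Substituting: Ne = 51.9 / 2.75
Ne = 18.9

18.9 Ne


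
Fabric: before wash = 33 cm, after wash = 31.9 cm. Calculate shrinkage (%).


Formula: Shrinkage% = ((L_before - L_after) / L_before) * 100
Step 1: Shrinkage = 33 - 31.9 = 1.1 cm
Step 2: Shrinkage% = (1.1 / 33) * 100
Step 3: Shrinkage% = 0.033333 * 100 = 3.3333% ≈ 3.3%

3.3%


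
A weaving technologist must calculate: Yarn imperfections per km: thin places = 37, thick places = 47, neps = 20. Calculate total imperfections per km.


Formula: Total = thin places + thick places + neps
Total = 37 + 47 + 20
Total = 104 imperfections/km

104 imperfections/km


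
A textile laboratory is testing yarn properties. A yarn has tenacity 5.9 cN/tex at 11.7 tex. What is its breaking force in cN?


Formula: Breaking force = Tenacity * Linear density
F = 5.9 cN/tex * 11.7 tex
F = 69.03 cN

69.03 cN


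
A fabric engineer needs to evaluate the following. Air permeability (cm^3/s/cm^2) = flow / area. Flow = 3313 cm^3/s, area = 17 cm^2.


Formula: Air Permeability = Airflow / Test Area
AP = 3313 cm^3/s / 17 cm^2
AP = 194.9 cm^3/s/cm^2

194.9 cm^3/s/cm^2


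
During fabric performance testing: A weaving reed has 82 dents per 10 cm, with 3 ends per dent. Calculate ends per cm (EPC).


Formula: EPC = (dents per 10 cm * ends per dent) / 10
Step 1: Total ends per 10 cm = 82 * 3 = 246
Step 2: EPC = 246 / 10 = 24.6 ends/cm

24.6 ends/cm


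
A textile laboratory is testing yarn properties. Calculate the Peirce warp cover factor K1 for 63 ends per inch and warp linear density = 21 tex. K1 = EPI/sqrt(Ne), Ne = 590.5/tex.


Formula: K1 = EPI / sqrt(Ne), with Ne = 590.5 / tex_warp
Step 1: Ne = 590.5 / 21 = 28.119
Step 2: sqrt(Ne) = sqrt(28.119) = 5.3027
Step 3: K1 = 63 / 5.3027 = 11.9

11.9


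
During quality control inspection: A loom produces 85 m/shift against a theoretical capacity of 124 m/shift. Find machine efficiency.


Formula: Efficiency% = (Actual output / Theoretical output) * 100
Efficiency% = (85 / 124) * 100
Efficiency% = 0.685484 * 100 = 68.5484% ≈ 68.5%

68.5%


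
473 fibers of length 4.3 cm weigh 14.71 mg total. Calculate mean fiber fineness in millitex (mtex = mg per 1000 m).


Formula: fineness (mtex) = mass (mg) / total length (km) = (mass_mg / total_length_m) * 1000
Step 1: Convert fiber length: 4.3 cm = 0.043 m
Step 2: Total fiber length = 473 * 0.043 = 20.339 m
Step 3: Linear density = 14.71 mg / 20.339 m = 0.7232 mg/m
Step 4: fineness = 0.7232 * 1000 = 723.2 mtex

723.2 mtex


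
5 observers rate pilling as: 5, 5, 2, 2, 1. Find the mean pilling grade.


Formula: Mean = sum / count
Sum = 5 + 5 + 2 + 2 + 1 = 15
Mean = 15 / 5 = 3.0

3.0


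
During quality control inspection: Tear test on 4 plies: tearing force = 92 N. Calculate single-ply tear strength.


Formula: Per-ply strength = Total force / Number of plies
Per-ply = 92 N / 4
Per-ply = 23 N

23 N


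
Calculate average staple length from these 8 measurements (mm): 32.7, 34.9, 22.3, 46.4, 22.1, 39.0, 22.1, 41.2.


Formula: Mean = sum of lengths / count
Sum = 32.7 + 34.9 + 22.3 + 46.4 + 22.1 + 39.0 + 22.1 + 41.2
Sum = 260.7 mm
Mean = 260.7 / 8 = 32.59 mm

32.59 mm


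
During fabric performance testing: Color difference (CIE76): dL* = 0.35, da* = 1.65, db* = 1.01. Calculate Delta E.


Formula: Delta E = sqrt(dL*^2 + da*^2 + db*^2)
Step 1: dL*^2 = 0.35^2 = 0.1225
Step 2: da*^2 = 1.65^2 = 2.7225
Step 3: db*^2 = 1.01^2 = 1.0201
Step 4: Sum = 0.1225 + 2.7225 + 1.0201 = 3.8651
Step 5: Delta E = sqrt(3.8651) = 1.97

1.97 Delta E


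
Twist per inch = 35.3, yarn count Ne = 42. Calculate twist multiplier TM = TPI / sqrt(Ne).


Formula: TM = TPI / sqrt(Ne)
Step 1: sqrt(Ne) = sqrt(42) = 6.4807
Step 2: TM = 35.3 / 6.4807 = 5.45

5.45 TM


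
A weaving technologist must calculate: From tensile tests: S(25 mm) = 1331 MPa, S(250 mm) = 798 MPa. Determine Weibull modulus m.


Formula: m = ln(L1/L2) / ln(S2/S1)
Step 1: ln(L1/L2) = ln(25/250) = -2.30259
Step 2: S2/S1 = 798/1331 = 0.59955
Step 3: ln(S2/S1) = ln(0.59955) = -0.51158
Step 4: m = -2.30259 / -0.51158 = 4.50

4.50 (Weibull m)


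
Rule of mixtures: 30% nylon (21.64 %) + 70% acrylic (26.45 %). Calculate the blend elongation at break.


Formula: Blend property = (fraction_A * property_A) + (fraction_B * property_B)
Step 1: Contribution A = 30/100 * 21.64 % = 6.492 %
Step 2: Contribution B = 70/100 * 26.45 % = 18.515 %
Step 3: Blend elongation at break = 6.492 + 18.515 = 25.007 %

25.007 %


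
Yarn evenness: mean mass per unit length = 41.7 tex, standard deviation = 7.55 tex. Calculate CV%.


Formula: CV% = (standard deviation / mean) * 100
Step 1: Ratio = 7.55 / 41.7 = 0.181055
Step 2: CV% = 0.181055 * 100 = 18.1055% ≈ 18.1%

18.1%


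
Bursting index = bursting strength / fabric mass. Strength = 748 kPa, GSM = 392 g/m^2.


Formula: Bursting Index = Bursting Strength / Fabric GSM
BI = 748 kPa / 392 g/m^2
BI = 1.908 kPa/(g/m^2)

1.908 kPa/(g/m^2)


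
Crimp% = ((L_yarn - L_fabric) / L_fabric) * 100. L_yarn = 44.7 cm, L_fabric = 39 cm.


Formula: Crimp% = ((L_yarn - L_fabric) / L_fabric) * 100
Step 1: Extension = 44.7 - 39 = 5.7 cm
Step 2: Crimp% = (5.7 / 39) * 100
Step 3: Crimp% = 0.146154 * 100 = 14.6154% ≈ 14.6%

14.6%


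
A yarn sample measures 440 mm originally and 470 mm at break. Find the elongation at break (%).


Formula: Elongation (%) = ((L_break - L0) / L0) * 100
Step 1: Extension = 470 - 440 = 30 mm
Step 2: Elongation = (30 / 440) * 100
Step 3: Elongation = 0.068182 * 100 = 6.8182% ≈ 6.8%

6.8%


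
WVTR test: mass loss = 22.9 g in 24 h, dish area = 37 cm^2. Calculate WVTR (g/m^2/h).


Formula: WVTR = mass_loss / (area * time)
Step 1: Convert area: 37 cm^2 = 0.0037 m^2
Step 2: WVTR = 22.9 g / (0.0037 m^2 * 24 h)
Step 3: WVTR = 22.9 / 0.0888 = 257.9 g/m^2/h

257.9 g/m^2/h


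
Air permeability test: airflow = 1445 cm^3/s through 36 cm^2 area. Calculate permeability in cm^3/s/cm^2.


Formula: Air Permeability = Airflow / Test Area
AP = 1445 cm^3/s / 36 cm^2
AP = 40.1 cm^3/s/cm^2

40.1 cm^3/s/cm^2


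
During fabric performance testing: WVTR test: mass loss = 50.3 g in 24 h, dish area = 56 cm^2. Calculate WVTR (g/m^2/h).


Formula: WVTR = mass_loss / (area * time)
Step 1: Convert area: 56 cm^2 = 0.0056 m^2
Step 2: WVTR = 50.3 g / (0.0056 m^2 * 24 h)
Step 3: WVTR = 50.3 / 0.1344 = 374.3 g/m^2/h

374.3 g/m^2/h


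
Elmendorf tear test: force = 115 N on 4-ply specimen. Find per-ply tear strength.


Formula: Per-ply strength = Total force / Number of plies
Per-ply = 115 N / 4
Per-ply = 28.75 N

28.75 N


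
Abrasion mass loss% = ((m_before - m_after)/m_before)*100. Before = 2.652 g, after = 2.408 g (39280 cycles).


Formula: Mass loss% = ((m_before - m_after) / m_before) * 100
Step 1: Mass loss = 2.652 - 2.408 = 0.244 g
Step 2: Ratio = 0.244 / 2.652 = 0.092006
Step 3: Mass loss% = 0.092006 * 100 = 9.2006% ≈ 9.20%

9.20%


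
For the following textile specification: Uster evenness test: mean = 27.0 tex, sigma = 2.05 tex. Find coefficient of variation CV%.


Formula: CV% = (standard deviation / mean) * 100
Step 1: Ratio = 2.05 / 27.0 = 0.075926
Step 2: CV% = 0.075926 * 100 = 7.5926% ≈ 7.6%

7.6%


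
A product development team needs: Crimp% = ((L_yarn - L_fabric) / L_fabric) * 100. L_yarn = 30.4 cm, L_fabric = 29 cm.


Formula: Crimp% = ((L_yarn - L_fabric) / L_fabric) * 100
Step 1: Extension = 30.4 - 29 = 1.4 cm
Step 2: Crimp% = (1.4 / 29) * 100
Step 3: Crimp% = 0.048276 * 100 = 4.8276% ≈ 4.8%

4.8%


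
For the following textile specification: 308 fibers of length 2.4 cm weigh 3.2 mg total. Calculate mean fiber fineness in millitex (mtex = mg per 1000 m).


Formula: fineness (mtex) = mass (mg) / total length (km) = (mass_mg / total_length_m) * 1000
Step 1: Convert fiber length: 2.4 cm = 0.024 m
Step 2: Total fiber length = 308 * 0.024 = 7.392 m
Step 3: Linear density = 3.2 mg / 7.392 m = 0.4329 mg/m
Step 4: fineness = 0.4329 * 1000 = 432.9 mtex

432.9 mtex


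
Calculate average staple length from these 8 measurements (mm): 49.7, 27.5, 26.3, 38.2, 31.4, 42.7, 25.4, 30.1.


Formula: Mean = sum of lengths / count
Sum = 49.7 + 27.5 + 26.3 + 38.2 + 31.4 + 42.7 + 25.4 + 30.1
Sum = 271.3 mm
Mean = 271.3 / 8 = 33.91 mm

33.91 mm


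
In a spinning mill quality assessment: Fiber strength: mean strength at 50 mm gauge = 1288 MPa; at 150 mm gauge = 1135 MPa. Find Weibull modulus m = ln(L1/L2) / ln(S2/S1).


Formula: m = ln(L1/L2) / ln(S2/S1)
Step 1: ln(L1/L2) = ln(50/150) = -1.09861
Step 2: S2/S1 = 1135/1288 = 0.88121
Step 3: ln(S2/S1) = ln(0.88121) = -0.12646
Step 4: m = -1.09861 / -0.12646 = 8.69

8.69 (Weibull m)


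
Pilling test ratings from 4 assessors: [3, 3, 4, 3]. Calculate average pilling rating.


Formula: Mean = sum / count
Sum = 3 + 3 + 4 + 3 = 13
Mean = 13 / 4 = 3.3

3.3


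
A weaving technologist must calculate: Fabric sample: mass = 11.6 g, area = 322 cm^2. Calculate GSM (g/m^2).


Formula: GSM = mass_g / area_m2
Step 1: Convert area: 322 cm^2 = 322 / 10000 = 0.0322 m^2
Step 2: GSM = 11.6 g / 0.0322 m^2 = 360.2 g/m^2

360.2 g/m^2


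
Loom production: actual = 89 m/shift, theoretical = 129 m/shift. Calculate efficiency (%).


Formula: Efficiency% = (Actual output / Theoretical output) * 100
Efficiency% = (89 / 129) * 100
Efficiency% = 0.689922 * 100 = 68.9922% ≈ 69.0%

69.0%


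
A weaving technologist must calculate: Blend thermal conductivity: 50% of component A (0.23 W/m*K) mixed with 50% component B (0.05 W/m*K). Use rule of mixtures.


Formula: Blend property = (fraction_A * property_A) + (fraction_B * property_B)
Step 1: Contribution A = 50/100 * 0.23 W/m*K = 0.115 W/m*K
Step 2: Contribution B = 50/100 * 0.05 W/m*K = 0.025 W/m*K
Step 3: Blend thermal conductivity = 0.115 + 0.025 = 0.14 W/m*K

0.14 W/m*K


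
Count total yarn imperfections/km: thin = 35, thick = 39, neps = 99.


Formula: Total = thin places + thick places + neps
Total = 35 + 39 + 99
Total = 173 imperfections/km

173 imperfections/km


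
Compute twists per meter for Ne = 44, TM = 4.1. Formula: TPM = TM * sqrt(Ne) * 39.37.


Formula: TPM = TM * sqrt(Ne) * 39.37
Step 1: sqrt(Ne) = sqrt(44) = 6.6332
Step 2: TM * sqrt(Ne) = 4.1 * 6.6332 = 27.1961
Step 3: TPM = 27.1961 * 39.37 = 1071 twists/m

1071 twists/m


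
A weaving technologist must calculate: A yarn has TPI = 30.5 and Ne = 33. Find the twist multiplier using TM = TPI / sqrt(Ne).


Formula: TM = TPI / sqrt(Ne)
Step 1: sqrt(Ne) = sqrt(33) = 5.7446
Step 2: TM = 30.5 / 5.7446 = 5.31

5.31 TM


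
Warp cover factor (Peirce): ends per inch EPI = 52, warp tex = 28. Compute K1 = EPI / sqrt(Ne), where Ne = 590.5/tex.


Formula: K1 = EPI / sqrt(Ne), with Ne = 590.5 / tex_warp
Step 1: Ne = 590.5 / 28 = 21.089
Step 2: sqrt(Ne) = sqrt(21.089) = 4.5923
Step 3: K1 = 52 / 4.5923 = 11.3

11.3


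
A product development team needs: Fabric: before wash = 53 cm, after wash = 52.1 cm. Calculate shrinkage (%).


Formula: Shrinkage% = ((L_before - L_after) / L_before) * 100
Step 1: Shrinkage = 53 - 52.1 = 0.9 cm
Step 2: Shrinkage% = (0.9 / 53) * 100
Step 3: Shrinkage% = 0.016981 * 100 = 1.6981% ≈ 1.7%

1.7%


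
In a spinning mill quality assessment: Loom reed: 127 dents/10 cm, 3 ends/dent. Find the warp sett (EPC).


Formula: EPC = (dents per 10 cm * ends per dent) / 10
Step 1: Total ends per 10 cm = 127 * 3 = 381
Step 2: EPC = 381 / 10 = 38.1 ends/cm

38.1 ends/cm


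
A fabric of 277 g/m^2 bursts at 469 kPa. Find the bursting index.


Formula: Bursting Index = Bursting Strength / Fabric GSM
BI = 469 kPa / 277 g/m^2
BI = 1.693 kPa/(g/m^2)

1.693 kPa/(g/m^2)


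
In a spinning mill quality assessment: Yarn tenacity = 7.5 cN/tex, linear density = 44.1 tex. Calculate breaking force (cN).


Formula: Breaking force = Tenacity * Linear density
F = 7.5 cN/tex * 44.1 tex
F = 330.75 cN

330.75 cN


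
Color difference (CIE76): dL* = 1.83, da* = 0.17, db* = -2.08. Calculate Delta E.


Formula: Delta E = sqrt(dL*^2 + da*^2 + db*^2)
Step 1: dL*^2 = 1.83^2 = 3.3489
Step 2: da*^2 = 0.17^2 = 0.0289
Step 3: db*^2 = (-2.08)^2 = 4.3264
Step 4: Sum = 3.3489 + 0.0289 + 4.3264 = 7.7042
Step 5: Delta E = sqrt(7.7042) = 2.78

2.78 Delta E


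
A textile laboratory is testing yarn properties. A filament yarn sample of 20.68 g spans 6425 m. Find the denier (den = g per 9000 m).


Formula: den = (mass_g / length_m) * 9000
Substituting: den = (20.68 / 6425) * 9000
Intermediate: 20.68 / 6425 = 0.00321868 g/m
den = 0.00321868 * 9000 = 29.0 denier

29.0 denier


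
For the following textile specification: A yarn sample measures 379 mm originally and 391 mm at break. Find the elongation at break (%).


Formula: Elongation (%) = ((L_break - L0) / L0) * 100
Step 1: Extension = 391 - 379 = 12 mm
Step 2: Elongation = (12 / 379) * 100
Step 3: Elongation = 0.031662 * 100 = 3.1662% ≈ 3.2%

3.2%


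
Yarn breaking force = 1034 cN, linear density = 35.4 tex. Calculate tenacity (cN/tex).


Formula: Tenacity = Breaking force / Linear density
Tenacity = 1034 cN / 35.4 tex
Tenacity = 29.21 cN/tex

29.21 cN/tex


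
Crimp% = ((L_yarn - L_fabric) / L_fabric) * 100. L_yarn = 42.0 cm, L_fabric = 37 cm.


Formula: Crimp% = ((L_yarn - L_fabric) / L_fabric) * 100
Step 1: Extension = 42.0 - 37 = 5.0 cm
Step 2: Crimp% = (5.0 / 37) * 100
Step 3: Crimp% = 0.135135 * 100 = 13.5135% ≈ 13.5%

13.5%


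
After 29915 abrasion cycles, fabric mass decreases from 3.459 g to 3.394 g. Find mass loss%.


Formula: Mass loss% = ((m_before - m_after) / m_before) * 100
Step 1: Mass loss = 3.459 - 3.394 = 0.065 g
Step 2: Ratio = 0.065 / 3.459 = 0.0187916
Step 3: Mass loss% = 0.0187916 * 100 = 1.87916% ≈ 1.88%

1.88%


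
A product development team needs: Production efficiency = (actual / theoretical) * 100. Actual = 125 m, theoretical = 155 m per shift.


Formula: Efficiency% = (Actual output / Theoretical output) * 100
Efficiency% = (125 / 155) * 100
Efficiency% = 0.806452 * 100 = 80.6452% ≈ 80.6%

80.6%


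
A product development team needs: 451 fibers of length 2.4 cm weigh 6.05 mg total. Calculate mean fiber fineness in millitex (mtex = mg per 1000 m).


Formula: fineness (mtex) = mass (mg) / total length (km) = (mass_mg / total_length_m) * 1000
Step 1: Convert fiber length: 2.4 cm = 0.024 m
Step 2: Total fiber length = 451 * 0.024 = 10.824 m
Step 3: Linear density = 6.05 mg / 10.824 m = 0.5589 mg/m
Step 4: fineness = 0.5589 * 1000 = 558.9 mtex

558.9 mtex


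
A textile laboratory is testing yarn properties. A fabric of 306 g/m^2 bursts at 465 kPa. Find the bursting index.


Formula: Bursting Index = Bursting Strength / Fabric GSM
BI = 465 kPa / 306 g/m^2
BI = 1.520 kPa/(g/m^2)

1.520 kPa/(g/m^2)


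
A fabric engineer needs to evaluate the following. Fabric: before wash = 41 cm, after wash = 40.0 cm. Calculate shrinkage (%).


Formula: Shrinkage% = ((L_before - L_after) / L_before) * 100
Step 1: Shrinkage = 41 - 40.0 = 1.0 cm
Step 2: Shrinkage% = (1.0 / 41) * 100
Step 3: Shrinkage% = 0.02439 * 100 = 2.439% ≈ 2.4%

2.4%


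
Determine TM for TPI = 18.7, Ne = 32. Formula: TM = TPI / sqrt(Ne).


Formula: TM = TPI / sqrt(Ne)
Step 1: sqrt(Ne) = sqrt(32) = 5.6569
Step 2: TM = 18.7 / 5.6569 = 3.31

3.31 TM


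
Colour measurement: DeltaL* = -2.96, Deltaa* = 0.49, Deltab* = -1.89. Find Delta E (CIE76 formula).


Formula: Delta E = sqrt(dL*^2 + da*^2 + db*^2)
Step 1: dL*^2 = (-2.96)^2 = 8.7616
Step 2: da*^2 = 0.49^2 = 0.2401
Step 3: db*^2 = (-1.89)^2 = 3.5721
Step 4: Sum = 8.7616 + 0.2401 + 3.5721 = 12.5738
Step 5: Delta E = sqrt(12.5738) = 3.55

3.55 Delta E


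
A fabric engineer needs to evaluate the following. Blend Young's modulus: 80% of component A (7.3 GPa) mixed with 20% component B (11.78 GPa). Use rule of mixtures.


Formula: Blend property = (fraction_A * property_A) + (fraction_B * property_B)
Step 1: Contribution A = 80/100 * 7.3 GPa = 5.84 GPa
Step 2: Contribution B = 20/100 * 11.78 GPa = 2.356 GPa
Step 3: Blend Young's modulus = 5.84 + 2.356 = 8.196 GPa

8.196 GPa


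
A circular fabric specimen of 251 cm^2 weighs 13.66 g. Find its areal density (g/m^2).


Formula: GSM = mass_g / area_m2
Step 1: Convert area: 251 cm^2 = 251 / 10000 = 0.0251 m^2
Step 2: GSM = 13.66 g / 0.0251 m^2 = 544.2 g/m^2

544.2 g/m^2


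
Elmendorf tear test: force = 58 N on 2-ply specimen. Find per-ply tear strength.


Formula: Per-ply strength = Total force / Number of plies
Per-ply = 58 N / 2
Per-ply = 29 N

29 N


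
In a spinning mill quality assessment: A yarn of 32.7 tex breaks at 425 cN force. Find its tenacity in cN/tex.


Formula: Tenacity = Breaking force / Linear density
Tenacity = 425 cN / 32.7 tex
Tenacity = 13.00 cN/tex

13.00 cN/tex


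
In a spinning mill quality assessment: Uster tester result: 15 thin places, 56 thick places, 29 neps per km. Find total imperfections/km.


Formula: Total = thin places + thick places + neps
Total = 15 + 56 + 29
Total = 100 imperfections/km

100 imperfections/km


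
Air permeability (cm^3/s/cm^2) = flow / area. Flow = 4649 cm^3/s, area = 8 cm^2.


Formula: Air Permeability = Airflow / Test Area
AP = 4649 cm^3/s / 8 cm^2
AP = 581.1 cm^3/s/cm^2

581.1 cm^3/s/cm^2


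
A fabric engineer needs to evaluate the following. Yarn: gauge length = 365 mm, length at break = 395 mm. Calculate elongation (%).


Formula: Elongation (%) = ((L_break - L0) / L0) * 100
Step 1: Extension = 395 - 365 = 30 mm
Step 2: Elongation = (30 / 365) * 100
Step 3: Elongation = 0.082192 * 100 = 8.2192% ≈ 8.2%

8.2%


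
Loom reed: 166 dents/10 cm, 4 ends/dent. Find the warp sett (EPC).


Formula: EPC = (dents per 10 cm * ends per dent) / 10
Step 1: Total ends per 10 cm = 166 * 4 = 664
Step 2: EPC = 664 / 10 = 66.4 ends/cm

66.4 ends/cm


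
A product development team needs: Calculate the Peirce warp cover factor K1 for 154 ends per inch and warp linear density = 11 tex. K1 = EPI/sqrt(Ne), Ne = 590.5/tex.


Formula: K1 = EPI / sqrt(Ne), with Ne = 590.5 / tex_warp
Step 1: Ne = 590.5 / 11 = 53.682
Step 2: sqrt(Ne) = sqrt(53.682) = 7.3268
Step 3: K1 = 154 / 7.3268 = 21.0

21.0


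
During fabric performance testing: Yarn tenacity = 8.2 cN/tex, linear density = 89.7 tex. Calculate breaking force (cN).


Formula: Breaking force = Tenacity * Linear density
F = 8.2 cN/tex * 89.7 tex
F = 735.54 cN

735.54 cN


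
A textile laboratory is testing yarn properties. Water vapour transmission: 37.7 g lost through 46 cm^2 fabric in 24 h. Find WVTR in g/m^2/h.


Formula: WVTR = mass_loss / (area * time)
Step 1: Convert area: 46 cm^2 = 0.0046 m^2
Step 2: WVTR = 37.7 g / (0.0046 m^2 * 24 h)
Step 3: WVTR = 37.7 / 0.1104 = 341.5 g/m^2/h

341.5 g/m^2/h


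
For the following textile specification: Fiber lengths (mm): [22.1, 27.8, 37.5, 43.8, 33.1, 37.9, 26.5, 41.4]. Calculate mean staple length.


Formula: Mean = sum of lengths / count
Sum = 22.1 + 27.8 + 37.5 + 43.8 + 33.1 + 37.9 + 26.5 + 41.4
Sum = 270.1 mm
Mean = 270.1 / 8 = 33.76 mm

33.76 mm


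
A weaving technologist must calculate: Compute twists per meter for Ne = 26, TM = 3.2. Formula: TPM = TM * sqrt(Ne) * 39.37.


Formula: TPM = TM * sqrt(Ne) * 39.37
Step 1: sqrt(Ne) = sqrt(26) = 5.099
Step 2: TM * sqrt(Ne) = 3.2 * 5.099 = 16.3168
Step 3: TPM = 16.3168 * 39.37 = 642 twists/m

642 twists/m


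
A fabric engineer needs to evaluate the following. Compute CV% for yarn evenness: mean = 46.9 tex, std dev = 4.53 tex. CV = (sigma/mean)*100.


Formula: CV% = (standard deviation / mean) * 100
Step 1: Ratio = 4.53 / 46.9 = 0.096588
Step 2: CV% = 0.096588 * 100 = 9.6588% ≈ 9.7%

9.7%


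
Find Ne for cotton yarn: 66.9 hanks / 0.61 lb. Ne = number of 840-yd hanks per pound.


Formula: Ne = hanks / mass_lb
Substituting: Ne = 66.9 / 0.61
Ne = 109.7

109.7 Ne


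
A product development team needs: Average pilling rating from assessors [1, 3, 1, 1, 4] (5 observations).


Formula: Mean = sum / count
Sum = 1 + 3 + 1 + 1 + 4 = 10
Mean = 10 / 5 = 2.0

2.0


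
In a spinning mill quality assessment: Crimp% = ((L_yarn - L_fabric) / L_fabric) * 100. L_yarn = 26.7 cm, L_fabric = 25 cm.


Formula: Crimp% = ((L_yarn - L_fabric) / L_fabric) * 100
Step 1: Extension = 26.7 - 25 = 1.7 cm
Step 2: Crimp% = (1.7 / 25) * 100
Step 3: Crimp% = 0.068 * 100 = 6.8%

6.8%


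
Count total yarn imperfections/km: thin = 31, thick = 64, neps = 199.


Formula: Total = thin places + thick places + neps
Total = 31 + 64 + 199
Total = 294 imperfections/km

294 imperfections/km


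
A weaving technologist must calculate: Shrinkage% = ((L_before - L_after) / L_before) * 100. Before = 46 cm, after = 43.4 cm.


Formula: Shrinkage% = ((L_before - L_after) / L_before) * 100
Step 1: Shrinkage = 46 - 43.4 = 2.6 cm
Step 2: Shrinkage% = (2.6 / 46) * 100
Step 3: Shrinkage% = 0.056522 * 100 = 5.6522% ≈ 5.7%

5.7%


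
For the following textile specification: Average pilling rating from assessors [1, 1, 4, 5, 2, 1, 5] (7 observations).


Formula: Mean = sum / count
Sum = 1 + 1 + 4 + 5 + 2 + 1 + 5 = 19
Mean = 19 / 7 = 2.7

2.7


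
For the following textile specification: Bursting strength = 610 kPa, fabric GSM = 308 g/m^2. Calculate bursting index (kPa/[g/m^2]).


Formula: Bursting Index = Bursting Strength / Fabric GSM
BI = 610 kPa / 308 g/m^2
BI = 1.981 kPa/(g/m^2)

1.981 kPa/(g/m^2)


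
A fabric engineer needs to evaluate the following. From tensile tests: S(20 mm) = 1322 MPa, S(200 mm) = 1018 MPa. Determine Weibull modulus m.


Formula: m = ln(L1/L2) / ln(S2/S1)
Step 1: ln(L1/L2) = ln(20/200) = -2.30259
Step 2: S2/S1 = 1018/1322 = 0.77005
Step 3: ln(S2/S1) = ln(0.77005) = -0.26130
Step 4: m = -2.30259 / -0.26130 = 8.81

8.81 (Weibull m)


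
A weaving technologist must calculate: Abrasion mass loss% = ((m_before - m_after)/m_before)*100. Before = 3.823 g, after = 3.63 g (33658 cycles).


Formula: Mass loss% = ((m_before - m_after) / m_before) * 100
Step 1: Mass loss = 3.823 - 3.63 = 0.193 g
Step 2: Ratio = 0.193 / 3.823 = 0.0504839
Step 3: Mass loss% = 0.0504839 * 100 = 5.04839% ≈ 5.05%

5.05%


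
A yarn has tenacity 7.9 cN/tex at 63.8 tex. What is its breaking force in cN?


Formula: Breaking force = Tenacity * Linear density
F = 7.9 cN/tex * 63.8 tex
F = 504.02 cN

504.02 cN


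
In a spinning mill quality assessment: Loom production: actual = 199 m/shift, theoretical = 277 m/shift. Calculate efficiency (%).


Formula: Efficiency% = (Actual output / Theoretical output) * 100
Efficiency% = (199 / 277) * 100
Efficiency% = 0.718412 * 100 = 71.8412% ≈ 71.8%

71.8%


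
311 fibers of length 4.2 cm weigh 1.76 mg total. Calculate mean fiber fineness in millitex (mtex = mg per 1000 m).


Formula: fineness (mtex) = mass (mg) / total length (km) = (mass_mg / total_length_m) * 1000
Step 1: Convert fiber length: 4.2 cm = 0.042 m
Step 2: Total fiber length = 311 * 0.042 = 13.062 m
Step 3: Linear density = 1.76 mg / 13.062 m = 0.1347 mg/m
Step 4: fineness = 0.1347 * 1000 = 134.7 mtex

134.7 mtex


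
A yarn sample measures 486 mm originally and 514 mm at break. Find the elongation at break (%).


Formula: Elongation (%) = ((L_break - L0) / L0) * 100
Step 1: Extension = 514 - 486 = 28 mm
Step 2: Elongation = (28 / 486) * 100
Step 3: Elongation = 0.057613 * 100 = 5.7613% ≈ 5.8%

5.8%


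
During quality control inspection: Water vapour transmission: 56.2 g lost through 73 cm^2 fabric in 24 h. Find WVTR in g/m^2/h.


Formula: WVTR = mass_loss / (area * time)
Step 1: Convert area: 73 cm^2 = 0.0073 m^2
Step 2: WVTR = 56.2 g / (0.0073 m^2 * 24 h)
Step 3: WVTR = 56.2 / 0.1752 = 320.8 g/m^2/h

320.8 g/m^2/h


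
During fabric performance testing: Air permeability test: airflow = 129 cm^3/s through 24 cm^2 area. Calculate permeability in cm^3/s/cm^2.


Formula: Air Permeability = Airflow / Test Area
AP = 129 cm^3/s / 24 cm^2
AP = 5.4 cm^3/s/cm^2

5.4 cm^3/s/cm^2


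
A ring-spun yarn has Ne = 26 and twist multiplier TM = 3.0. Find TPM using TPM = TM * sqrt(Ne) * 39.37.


Formula: TPM = TM * sqrt(Ne) * 39.37
Step 1: sqrt(Ne) = sqrt(26) = 5.099
Step 2: TM * sqrt(Ne) = 3.0 * 5.099 = 15.297
Step 3: TPM = 15.297 * 39.37 = 602 twists/m

602 twists/m


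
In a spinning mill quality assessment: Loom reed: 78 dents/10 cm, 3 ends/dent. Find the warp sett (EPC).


Formula: EPC = (dents per 10 cm * ends per dent) / 10
Step 1: Total ends per 10 cm = 78 * 3 = 234
Step 2: EPC = 234 / 10 = 23.4 ends/cm

23.4 ends/cm


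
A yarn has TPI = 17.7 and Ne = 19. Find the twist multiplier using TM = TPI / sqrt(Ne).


Formula: TM = TPI / sqrt(Ne)
Step 1: sqrt(Ne) = sqrt(19) = 4.3589
Step 2: TM = 17.7 / 4.3589 = 4.06

4.06 TM


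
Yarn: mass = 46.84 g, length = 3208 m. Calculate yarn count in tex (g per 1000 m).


Formula: Tex = (mass_g / length_m) * 1000
Substituting: Tex = (46.84 / 3208) * 1000
Intermediate: 46.84 / 3208 = 0.014601 g/m
Tex = 0.014601 * 1000 = 14.60 tex

14.60 tex


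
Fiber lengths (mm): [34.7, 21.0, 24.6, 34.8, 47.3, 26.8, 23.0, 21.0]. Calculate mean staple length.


Formula: Mean = sum of lengths / count
Sum = 34.7 + 21.0 + 24.6 + 34.8 + 47.3 + 26.8 + 23.0 + 21.0
Sum = 233.2 mm
Mean = 233.2 / 8 = 29.15 mm

29.15 mm


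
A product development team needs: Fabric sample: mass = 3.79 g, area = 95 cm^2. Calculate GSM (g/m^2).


Formula: GSM = mass_g / area_m2
Step 1: Convert area: 95 cm^2 = 95 / 10000 = 0.0095 m^2
Step 2: GSM = 3.79 g / 0.0095 m^2 = 398.9 g/m^2

398.9 g/m^2


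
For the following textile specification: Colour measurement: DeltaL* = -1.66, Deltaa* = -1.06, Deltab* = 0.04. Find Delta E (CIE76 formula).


Formula: Delta E = sqrt(dL*^2 + da*^2 + db*^2)
Step 1: dL*^2 = (-1.66)^2 = 2.7556
Step 2: da*^2 = (-1.06)^2 = 1.1236
Step 3: db*^2 = 0.04^2 = 0.0016
Step 4: Sum = 2.7556 + 1.1236 + 0.0016 = 3.8808
Step 5: Delta E = sqrt(3.8808) = 1.97

1.97 Delta E


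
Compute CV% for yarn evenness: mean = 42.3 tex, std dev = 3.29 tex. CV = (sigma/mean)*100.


Formula: CV% = (standard deviation / mean) * 100
Step 1: Ratio = 3.29 / 42.3 = 0.077778
Step 2: CV% = 0.077778 * 100 = 7.7778% ≈ 7.8%

7.8%


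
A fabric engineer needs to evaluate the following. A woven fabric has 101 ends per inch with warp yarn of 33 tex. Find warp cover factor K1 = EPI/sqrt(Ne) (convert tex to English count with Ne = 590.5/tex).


Formula: K1 = EPI / sqrt(Ne), with Ne = 590.5 / tex_warp
Step 1: Ne = 590.5 / 33 = 17.894
Step 2: sqrt(Ne) = sqrt(17.894) = 4.2301
Step 3: K1 = 101 / 4.2301 = 23.9

23.9


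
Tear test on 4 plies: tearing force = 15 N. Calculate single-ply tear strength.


Formula: Per-ply strength = Total force / Number of plies
Per-ply = 15 N / 4
Per-ply = 3.75 N

3.75 N


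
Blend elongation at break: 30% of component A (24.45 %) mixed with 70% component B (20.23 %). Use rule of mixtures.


Formula: Blend property = (fraction_A * property_A) + (fraction_B * property_B)
Step 1: Contribution A = 30/100 * 24.45 % = 7.335 %
Step 2: Contribution B = 70/100 * 20.23 % = 14.161 %
Step 3: Blend elongation at break = 7.335 + 14.161 = 21.496 %

21.496 %


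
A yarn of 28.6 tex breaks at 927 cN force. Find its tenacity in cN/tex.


Formula: Tenacity = Breaking force / Linear density
Tenacity = 927 cN / 28.6 tex
Tenacity = 32.41 cN/tex

32.41 cN/tex


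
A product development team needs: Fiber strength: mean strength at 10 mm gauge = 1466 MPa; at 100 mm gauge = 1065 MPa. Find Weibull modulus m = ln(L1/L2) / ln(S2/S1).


Formula: m = ln(L1/L2) / ln(S2/S1)
Step 1: ln(L1/L2) = ln(10/100) = -2.30259
Step 2: S2/S1 = 1065/1466 = 0.72647
Step 3: ln(S2/S1) = ln(0.72647) = -0.31956
Step 4: m = -2.30259 / -0.31956 = 7.21

7.21 (Weibull m)


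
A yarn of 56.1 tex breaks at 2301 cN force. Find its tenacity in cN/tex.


Formula: Tenacity = Breaking force / Linear density
Tenacity = 2301 cN / 56.1 tex
Tenacity = 41.02 cN/tex

41.02 cN/tex


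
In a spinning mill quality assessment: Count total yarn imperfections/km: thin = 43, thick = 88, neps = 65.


Formula: Total = thin places + thick places + neps
Total = 43 + 88 + 65
Total = 196 imperfections/km

196 imperfections/km


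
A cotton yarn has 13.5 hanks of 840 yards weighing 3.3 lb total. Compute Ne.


Formula: Ne = hanks / mass_lb
Substituting: Ne = 13.5 / 3.3
Ne = 4.1

4.1 Ne


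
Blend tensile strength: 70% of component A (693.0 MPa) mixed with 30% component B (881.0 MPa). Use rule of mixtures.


Formula: Blend property = (fraction_A * property_A) + (fraction_B * property_B)
Step 1: Contribution A = 70/100 * 693.0 MPa = 485.1 MPa
Step 2: Contribution B = 30/100 * 881.0 MPa = 264.3 MPa
Step 3: Blend tensile strength = 485.1 + 264.3 = 749.4 MPa

749.4 MPa


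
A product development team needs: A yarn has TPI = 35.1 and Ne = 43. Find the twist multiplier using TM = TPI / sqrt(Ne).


Formula: TM = TPI / sqrt(Ne)
Step 1: sqrt(Ne) = sqrt(43) = 6.5574
Step 2: TM = 35.1 / 6.5574 = 5.35

5.35 TM


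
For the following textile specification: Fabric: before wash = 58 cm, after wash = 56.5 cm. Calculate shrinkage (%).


Formula: Shrinkage% = ((L_before - L_after) / L_before) * 100
Step 1: Shrinkage = 58 - 56.5 = 1.5 cm
Step 2: Shrinkage% = (1.5 / 58) * 100
Step 3: Shrinkage% = 0.025862 * 100 = 2.5862% ≈ 2.6%

2.6%


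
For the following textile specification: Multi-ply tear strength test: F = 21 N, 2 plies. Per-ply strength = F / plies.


Formula: Per-ply strength = Total force / Number of plies
Per-ply = 21 N / 2
Per-ply = 10.5 N

10.5 N


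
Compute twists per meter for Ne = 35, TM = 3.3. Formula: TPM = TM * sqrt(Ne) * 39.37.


Formula: TPM = TM * sqrt(Ne) * 39.37
Step 1: sqrt(Ne) = sqrt(35) = 5.9161
Step 2: TM * sqrt(Ne) = 3.3 * 5.9161 = 19.5231
Step 3: TPM = 19.5231 * 39.37 = 769 twists/m

769 twists/m


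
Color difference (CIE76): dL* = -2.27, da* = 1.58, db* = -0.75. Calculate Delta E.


Formula: Delta E = sqrt(dL*^2 + da*^2 + db*^2)
Step 1: dL*^2 = (-2.27)^2 = 5.1529
Step 2: da*^2 = 1.58^2 = 2.4964
Step 3: db*^2 = (-0.75)^2 = 0.5625
Step 4: Sum = 5.1529 + 2.4964 + 0.5625 = 8.2118
Step 5: Delta E = sqrt(8.2118) = 2.87

2.87 Delta E


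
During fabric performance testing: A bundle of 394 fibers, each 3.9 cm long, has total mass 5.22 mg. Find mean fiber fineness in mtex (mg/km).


Formula: fineness (mtex) = mass (mg) / total length (km) = (mass_mg / total_length_m) * 1000
Step 1: Convert fiber length: 3.9 cm = 0.039 m
Step 2: Total fiber length = 394 * 0.039 = 15.366 m
Step 3: Linear density = 5.22 mg / 15.366 m = 0.3397 mg/m
Step 4: fineness = 0.3397 * 1000 = 339.7 mtex

339.7 mtex


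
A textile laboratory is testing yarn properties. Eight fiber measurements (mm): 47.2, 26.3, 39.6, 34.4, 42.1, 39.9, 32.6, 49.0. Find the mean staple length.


Formula: Mean = sum of lengths / count
Sum = 47.2 + 26.3 + 39.6 + 34.4 + 42.1 + 39.9 + 32.6 + 49.0
Sum = 311.1 mm
Mean = 311.1 / 8 = 38.89 mm

38.89 mm


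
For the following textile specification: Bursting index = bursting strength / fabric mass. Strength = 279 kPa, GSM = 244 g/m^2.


Formula: Bursting Index = Bursting Strength / Fabric GSM
BI = 279 kPa / 244 g/m^2
BI = 1.143 kPa/(g/m^2)

1.143 kPa/(g/m^2)


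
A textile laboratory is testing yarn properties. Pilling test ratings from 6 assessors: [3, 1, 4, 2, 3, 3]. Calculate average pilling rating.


Formula: Mean = sum / count
Sum = 3 + 1 + 4 + 2 + 3 + 3 = 16
Mean = 16 / 6 = 2.7

2.7


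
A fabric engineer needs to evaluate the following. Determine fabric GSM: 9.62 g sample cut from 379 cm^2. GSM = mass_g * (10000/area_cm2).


Formula: GSM = mass_g / area_m2
Step 1: Convert area: 379 cm^2 = 379 / 10000 = 0.0379 m^2
Step 2: GSM = 9.62 g / 0.0379 m^2 = 253.8 g/m^2

253.8 g/m^2


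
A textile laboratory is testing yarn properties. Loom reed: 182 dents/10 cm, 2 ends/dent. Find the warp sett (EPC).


Formula: EPC = (dents per 10 cm * ends per dent) / 10
Step 1: Total ends per 10 cm = 182 * 2 = 364
Step 2: EPC = 364 / 10 = 36.4 ends/cm

36.4 ends/cm


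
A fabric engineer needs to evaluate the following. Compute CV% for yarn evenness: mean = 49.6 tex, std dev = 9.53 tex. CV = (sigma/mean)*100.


Formula: CV% = (standard deviation / mean) * 100
Step 1: Ratio = 9.53 / 49.6 = 0.192137
Step 2: CV% = 0.192137 * 100 = 19.2137% ≈ 19.2%

19.2%


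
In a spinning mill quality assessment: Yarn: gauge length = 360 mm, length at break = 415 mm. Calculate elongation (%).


Formula: Elongation (%) = ((L_break - L0) / L0) * 100
Step 1: Extension = 415 - 360 = 55 mm
Step 2: Elongation = (55 / 360) * 100
Step 3: Elongation = 0.152778 * 100 = 15.2778% ≈ 15.3%

15.3%


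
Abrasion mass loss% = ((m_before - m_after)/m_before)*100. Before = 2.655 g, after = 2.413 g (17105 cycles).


Formula: Mass loss% = ((m_before - m_after) / m_before) * 100
Step 1: Mass loss = 2.655 - 2.413 = 0.242 g
Step 2: Ratio = 0.242 / 2.655 = 0.0911488
Step 3: Mass loss% = 0.0911488 * 100 = 9.11488% ≈ 9.11%

9.11%


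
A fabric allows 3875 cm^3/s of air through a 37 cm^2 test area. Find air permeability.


Formula: Air Permeability = Airflow / Test Area
AP = 3875 cm^3/s / 37 cm^2
AP = 104.7 cm^3/s/cm^2

104.7 cm^3/s/cm^2


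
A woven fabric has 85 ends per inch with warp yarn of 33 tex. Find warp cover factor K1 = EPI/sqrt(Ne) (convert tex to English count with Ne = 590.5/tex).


Formula: K1 = EPI / sqrt(Ne), with Ne = 590.5 / tex_warp
Step 1: Ne = 590.5 / 33 = 17.894
Step 2: sqrt(Ne) = sqrt(17.894) = 4.2301
Step 3: K1 = 85 / 4.2301 = 20.1

20.1


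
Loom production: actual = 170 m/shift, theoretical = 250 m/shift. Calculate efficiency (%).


Formula: Efficiency% = (Actual output / Theoretical output) * 100
Efficiency% = (170 / 250) * 100
Efficiency% = 0.68 * 100 = 68.0%

68.0%


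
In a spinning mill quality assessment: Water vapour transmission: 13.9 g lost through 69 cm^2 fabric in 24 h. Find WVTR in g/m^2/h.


Formula: WVTR = mass_loss / (area * time)
Step 1: Convert area: 69 cm^2 = 0.0069 m^2
Step 2: WVTR = 13.9 g / (0.0069 m^2 * 24 h)
Step 3: WVTR = 13.9 / 0.1656 = 83.9 g/m^2/h

83.9 g/m^2/h


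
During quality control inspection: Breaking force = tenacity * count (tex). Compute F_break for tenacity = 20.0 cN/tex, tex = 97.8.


Formula: Breaking force = Tenacity * Linear density
F = 20.0 cN/tex * 97.8 tex
F = 1956.00 cN

1956.00 cN


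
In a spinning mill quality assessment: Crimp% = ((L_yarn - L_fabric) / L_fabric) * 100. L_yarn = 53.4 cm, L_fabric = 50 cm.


Formula: Crimp% = ((L_yarn - L_fabric) / L_fabric) * 100
Step 1: Extension = 53.4 - 50 = 3.4 cm
Step 2: Crimp% = (3.4 / 50) * 100
Step 3: Crimp% = 0.068 * 100 = 6.8%

6.8%


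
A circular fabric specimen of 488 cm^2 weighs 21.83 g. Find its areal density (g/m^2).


Formula: GSM = mass_g / area_m2
Step 1: Convert area: 488 cm^2 = 488 / 10000 = 0.0488 m^2
Step 2: GSM = 21.83 g / 0.0488 m^2 = 447.3 g/m^2

447.3 g/m^2


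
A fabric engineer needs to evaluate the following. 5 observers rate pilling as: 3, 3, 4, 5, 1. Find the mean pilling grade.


Formula: Mean = sum / count
Sum = 3 + 3 + 4 + 5 + 1 = 16
Mean = 16 / 5 = 3.2

3.2


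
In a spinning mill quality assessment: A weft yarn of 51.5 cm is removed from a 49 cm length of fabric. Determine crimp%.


Formula: Crimp% = ((L_yarn - L_fabric) / L_fabric) * 100
Step 1: Extension = 51.5 - 49 = 2.5 cm
Step 2: Crimp% = (2.5 / 49) * 100
Step 3: Crimp% = 0.05102 * 100 = 5.102% ≈ 5.1%

5.1%
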